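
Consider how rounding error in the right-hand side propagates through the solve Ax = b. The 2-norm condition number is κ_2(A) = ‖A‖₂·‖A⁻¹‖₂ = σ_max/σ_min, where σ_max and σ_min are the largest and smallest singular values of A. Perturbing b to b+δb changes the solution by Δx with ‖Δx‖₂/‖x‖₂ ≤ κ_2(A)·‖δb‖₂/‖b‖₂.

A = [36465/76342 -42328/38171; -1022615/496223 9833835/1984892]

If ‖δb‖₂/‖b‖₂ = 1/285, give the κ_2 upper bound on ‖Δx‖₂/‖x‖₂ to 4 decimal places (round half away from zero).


1.3067

M = AᵀA = [2622060925/585930436 -6292639485/585930436; -6292639485/585930436 60409850281/2343721744]. tr(M)=419515349/13868176, det(M)=366025/55472704
char-poly roots: 121/4 and 3025/13868176
so κ_2 = √((121/4) / (3025/13868176)) = 372.4000
perturbation bound = 372.4000·1/285 = 1.3067


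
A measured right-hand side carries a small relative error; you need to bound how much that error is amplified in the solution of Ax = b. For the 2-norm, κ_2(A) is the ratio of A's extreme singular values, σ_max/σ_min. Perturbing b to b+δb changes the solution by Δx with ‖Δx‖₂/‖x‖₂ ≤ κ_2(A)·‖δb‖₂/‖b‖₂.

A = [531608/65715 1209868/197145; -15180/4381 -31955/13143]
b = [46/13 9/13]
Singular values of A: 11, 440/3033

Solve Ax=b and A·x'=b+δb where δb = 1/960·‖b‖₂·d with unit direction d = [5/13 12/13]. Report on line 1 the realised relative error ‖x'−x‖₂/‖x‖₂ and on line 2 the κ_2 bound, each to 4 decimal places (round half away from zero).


from the listed singular values, σ₁ = 11, σ_n = 440/3033
condition number: 11 ÷ (440/3033) = 75.8250
perturbation bound = 75.8250·1/960 = 0.0790
solve Ax = b  →  x = [-8.0536 11.1927]
‖b‖ = 3.6056, ‖x‖ = 13.7891
Δx = A⁻¹·δb where δb = 1/960·3.6056·d; ‖Δx‖ = 0.0259
dividing the unrounded norms, ‖Δx‖/‖x‖ = 0.0019
realised/bound (from unrounded values) ≈ 0.0238

0.0019
0.0790


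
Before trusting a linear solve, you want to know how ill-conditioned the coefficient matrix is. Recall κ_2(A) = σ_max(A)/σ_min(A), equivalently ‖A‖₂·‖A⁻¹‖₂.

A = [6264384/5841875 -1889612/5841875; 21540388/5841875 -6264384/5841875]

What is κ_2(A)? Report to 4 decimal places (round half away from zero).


AᵀA = [805169315344/54604005625 -234839227392/54604005625; -234839227392/54604005625 68501024656/54604005625]; tr = 1397872544/87366409, det = 160000/87366409
solving λ² − 1397872544/87366409·λ + 160000/87366409 = 0 gives λ = 16, 10000/87366409
κ = σ_max/σ_min = 4/(100/9347) = 373.8800

373.8800


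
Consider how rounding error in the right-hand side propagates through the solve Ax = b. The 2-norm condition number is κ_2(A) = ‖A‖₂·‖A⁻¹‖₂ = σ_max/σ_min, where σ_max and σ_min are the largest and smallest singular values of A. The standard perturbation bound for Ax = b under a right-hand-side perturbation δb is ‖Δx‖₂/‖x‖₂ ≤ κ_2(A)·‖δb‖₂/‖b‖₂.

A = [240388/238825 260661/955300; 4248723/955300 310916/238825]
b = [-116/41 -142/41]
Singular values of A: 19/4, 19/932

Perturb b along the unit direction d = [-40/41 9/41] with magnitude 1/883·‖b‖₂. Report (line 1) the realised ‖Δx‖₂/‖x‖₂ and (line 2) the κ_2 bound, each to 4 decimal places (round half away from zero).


σ_max = 19/4, σ_min = 19/932
condition number: (19/4) ÷ (19/932) = 233.0000
bound on ‖Δx‖/‖x‖: κ·ε = 233.0000·1/883 = 0.2639
solve Ax = b  →  x = [-28.2779 93.9453]
‖b‖ = 4.4721, ‖x‖ = 98.1089
with δb = [-0.0049 0.0011], A·Δx = δb → ‖Δx‖ = 0.2484
dividing the unrounded norms, ‖Δx‖/‖x‖ = 0.0025
tightness: 0.0025 against a bound of 0.2639 (unrounded ratio ≈ 0.0096)

0.0025
0.2639


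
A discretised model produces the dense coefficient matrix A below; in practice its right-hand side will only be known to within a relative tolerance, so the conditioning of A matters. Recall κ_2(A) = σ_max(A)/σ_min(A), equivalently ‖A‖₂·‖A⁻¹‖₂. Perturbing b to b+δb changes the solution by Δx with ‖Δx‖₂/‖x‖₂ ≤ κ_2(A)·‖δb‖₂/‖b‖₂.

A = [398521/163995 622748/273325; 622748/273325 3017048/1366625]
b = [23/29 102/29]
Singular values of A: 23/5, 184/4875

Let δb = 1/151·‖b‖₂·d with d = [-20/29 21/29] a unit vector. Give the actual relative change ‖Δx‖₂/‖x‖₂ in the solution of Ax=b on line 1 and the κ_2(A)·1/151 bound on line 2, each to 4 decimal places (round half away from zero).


0.0119
0.8071

largest singular value 23/5, smallest 184/4875
condition number: (23/5) ÷ (184/4875) = 121.8750
worst-case relative error ≤ 121.8750 × 1/151 = 0.8071
solve Ax = b  →  x = [-36.0720 38.8212]
‖b‖₂ = 3.6056 and ‖x‖₂ = 52.9931
re-solving with b+δb shifts x by Δx of norm 0.6326
realised ‖Δx‖/‖x‖ = 0.0119
so the bound overstates the realised error by a factor of ≈ 67.6092 (computed from the unrounded values)


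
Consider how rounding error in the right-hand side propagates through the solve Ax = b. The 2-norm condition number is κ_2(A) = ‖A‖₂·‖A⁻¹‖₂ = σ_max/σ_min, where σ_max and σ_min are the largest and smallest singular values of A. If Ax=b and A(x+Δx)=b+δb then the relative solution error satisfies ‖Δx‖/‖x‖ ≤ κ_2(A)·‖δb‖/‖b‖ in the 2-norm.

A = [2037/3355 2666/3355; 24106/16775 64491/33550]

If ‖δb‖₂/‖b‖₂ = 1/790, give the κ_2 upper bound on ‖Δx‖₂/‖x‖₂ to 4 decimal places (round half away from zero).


AᵀA = [684833461/281400625 913076073/281400625; 913076073/281400625 4869844681/1125602500]; tr = 304367141/45024100, det = 28561/45024100
char-poly roots: 169/25 and 169/1800964
σ_max=√(169/25)=(13/5), σ_min=√(169/1800964)=(13/1342) → κ = 268.4000
perturbation bound = 268.4000·1/790 = 0.3397

0.3397


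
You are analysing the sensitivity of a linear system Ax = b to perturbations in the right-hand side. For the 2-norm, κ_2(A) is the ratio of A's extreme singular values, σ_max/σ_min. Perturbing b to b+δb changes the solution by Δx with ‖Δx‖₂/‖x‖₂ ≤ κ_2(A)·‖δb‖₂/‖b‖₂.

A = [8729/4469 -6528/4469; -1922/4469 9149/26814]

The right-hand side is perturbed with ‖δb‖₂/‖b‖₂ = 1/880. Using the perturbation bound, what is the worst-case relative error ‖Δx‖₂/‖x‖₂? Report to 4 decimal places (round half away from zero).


form AᵀA = [47525/11881 -106925/35643; -106925/35643 962425/427716] with trace 2673325/427716 and determinant 625/427716
char-poly roots: 25/4 and 25/106929
so κ_2 = √((25/4) / (25/106929)) = 163.5000
bound on ‖Δx‖/‖x‖: κ·ε = 163.5000·1/880 = 0.1858

0.1858


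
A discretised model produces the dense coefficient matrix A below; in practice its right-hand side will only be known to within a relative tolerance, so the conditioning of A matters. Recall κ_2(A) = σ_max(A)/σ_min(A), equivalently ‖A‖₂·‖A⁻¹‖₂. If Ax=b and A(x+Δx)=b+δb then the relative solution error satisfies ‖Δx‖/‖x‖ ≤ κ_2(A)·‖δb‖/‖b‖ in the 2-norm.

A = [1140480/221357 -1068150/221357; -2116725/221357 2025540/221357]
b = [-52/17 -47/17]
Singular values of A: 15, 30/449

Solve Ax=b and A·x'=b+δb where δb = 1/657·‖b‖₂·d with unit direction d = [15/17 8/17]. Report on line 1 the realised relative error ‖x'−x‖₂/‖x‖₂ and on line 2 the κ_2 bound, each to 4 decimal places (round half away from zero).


0.0016
0.3417

σ_max = 15, σ_min = 30/449
condition number: 15 ÷ (30/449) = 224.5000
perturbation bound = 224.5000·1/657 = 0.3417
solve Ax = b  →  x = [-41.2391 -43.3977]
2-norm of b is 4.1231; of x, 59.8667
with δb = [0.0055 0.0030], A·Δx = δb → ‖Δx‖ = 0.0939
relative error = 0.0016
tightness: 0.0016 against a bound of 0.3417 (unrounded ratio ≈ 0.0046)


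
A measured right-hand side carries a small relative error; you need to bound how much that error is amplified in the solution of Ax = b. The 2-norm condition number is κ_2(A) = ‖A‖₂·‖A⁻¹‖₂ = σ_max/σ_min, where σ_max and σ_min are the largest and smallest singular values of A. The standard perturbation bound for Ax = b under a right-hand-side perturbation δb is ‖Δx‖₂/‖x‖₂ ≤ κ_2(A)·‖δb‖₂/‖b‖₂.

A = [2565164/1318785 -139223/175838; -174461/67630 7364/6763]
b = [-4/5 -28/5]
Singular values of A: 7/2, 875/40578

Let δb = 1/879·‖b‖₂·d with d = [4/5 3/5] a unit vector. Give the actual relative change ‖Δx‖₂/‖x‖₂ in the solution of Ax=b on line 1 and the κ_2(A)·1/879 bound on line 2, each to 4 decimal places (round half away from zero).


0.0016
0.1847

largest singular value 7/2, smallest 875/40578
condition number: (7/2) ÷ (875/40578) = 162.3120
perturbation bound = 162.3120·1/879 = 0.1847
solve Ax = b  →  x = [-70.2910 -171.6698]
‖b‖₂ = 5.6569 and ‖x‖₂ = 185.5029
with δb = [0.0051 0.0039], A·Δx = δb → ‖Δx‖ = 0.2984
relative error = 0.0016
realised/bound (from unrounded values) ≈ 0.0087


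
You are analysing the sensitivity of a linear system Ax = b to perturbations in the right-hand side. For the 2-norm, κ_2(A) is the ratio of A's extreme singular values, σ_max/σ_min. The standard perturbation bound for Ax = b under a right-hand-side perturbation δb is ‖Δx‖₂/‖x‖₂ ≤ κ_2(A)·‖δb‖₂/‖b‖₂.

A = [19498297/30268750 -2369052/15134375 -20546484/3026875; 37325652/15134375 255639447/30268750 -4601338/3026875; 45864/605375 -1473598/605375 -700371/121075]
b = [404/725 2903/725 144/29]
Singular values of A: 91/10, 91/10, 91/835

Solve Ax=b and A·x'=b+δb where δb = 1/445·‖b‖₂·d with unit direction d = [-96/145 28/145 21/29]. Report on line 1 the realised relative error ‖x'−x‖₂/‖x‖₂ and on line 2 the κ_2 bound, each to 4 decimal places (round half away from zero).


σ_max = 91/10, σ_min = 91/835
condition number: (91/10) ÷ (91/835) = 83.5000
perturbation bound = 83.5000·1/445 = 0.1876
solve Ax = b  →  x = [35.3582 -9.2237 3.4861]
‖b‖₂ = 6.4031 and ‖x‖₂ = 36.7074
with δb = [-0.0095 0.0028 0.0104], A·Δx = δb → ‖Δx‖ = 0.1320
realised ‖Δx‖/‖x‖ = 0.0036
so the bound overstates the realised error by a factor of ≈ 52.1679 (computed from the unrounded values)

0.0036
0.1876


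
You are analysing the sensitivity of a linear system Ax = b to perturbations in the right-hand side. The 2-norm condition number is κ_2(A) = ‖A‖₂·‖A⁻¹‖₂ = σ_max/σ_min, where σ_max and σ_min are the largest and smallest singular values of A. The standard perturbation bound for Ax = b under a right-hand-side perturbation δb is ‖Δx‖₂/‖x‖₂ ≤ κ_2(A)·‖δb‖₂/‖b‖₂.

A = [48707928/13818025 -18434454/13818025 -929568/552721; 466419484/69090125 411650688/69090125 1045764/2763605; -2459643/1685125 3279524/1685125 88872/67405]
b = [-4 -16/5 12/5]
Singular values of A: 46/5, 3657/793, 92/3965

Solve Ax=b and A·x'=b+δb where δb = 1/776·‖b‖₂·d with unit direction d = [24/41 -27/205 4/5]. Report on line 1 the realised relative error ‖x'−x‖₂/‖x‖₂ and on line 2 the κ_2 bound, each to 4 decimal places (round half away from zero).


σ_max = 46/5, σ_min = 92/3965
condition number: (46/5) ÷ (92/3965) = 396.5000
bound on ‖Δx‖/‖x‖: κ·ε = 396.5000·1/776 = 0.5110
solve Ax = b  →  x = [-0.8070 0.3514 0.4082]
2-norm of b is 5.6569; of x, 0.9702
with δb = [0.0043 -0.0010 0.0058], A·Δx = δb → ‖Δx‖ = 0.3142
relative error = 0.3238
tightness: 0.3238 against a bound of 0.5110 (unrounded ratio ≈ 0.6337)

0.3238
0.5110


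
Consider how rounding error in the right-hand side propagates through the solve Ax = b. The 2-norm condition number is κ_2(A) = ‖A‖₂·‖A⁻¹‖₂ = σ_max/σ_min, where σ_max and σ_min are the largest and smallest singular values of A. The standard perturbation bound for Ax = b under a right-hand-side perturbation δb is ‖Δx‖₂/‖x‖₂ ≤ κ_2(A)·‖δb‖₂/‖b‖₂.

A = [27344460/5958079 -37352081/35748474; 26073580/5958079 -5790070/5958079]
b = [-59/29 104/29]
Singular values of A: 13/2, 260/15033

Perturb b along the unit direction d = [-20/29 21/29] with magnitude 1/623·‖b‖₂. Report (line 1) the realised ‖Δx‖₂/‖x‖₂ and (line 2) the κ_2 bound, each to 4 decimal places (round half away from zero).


from the listed singular values, σ₁ = 13/2, σ_n = 260/15033
κ_2(A) = (13/2) / (260/15033) = 375.8250
perturbation bound = 375.8250·1/623 = 0.6033
solve Ax = b  →  x = [50.9182 225.6023]
‖b‖ = 4.1231, ‖x‖ = 231.2770
Δx = A⁻¹·δb where δb = 1/623·4.1231·d; ‖Δx‖ = 0.3827
dividing the unrounded norms, ‖Δx‖/‖x‖ = 0.0017
realised/bound (from unrounded values) ≈ 0.0027

0.0017
0.6033


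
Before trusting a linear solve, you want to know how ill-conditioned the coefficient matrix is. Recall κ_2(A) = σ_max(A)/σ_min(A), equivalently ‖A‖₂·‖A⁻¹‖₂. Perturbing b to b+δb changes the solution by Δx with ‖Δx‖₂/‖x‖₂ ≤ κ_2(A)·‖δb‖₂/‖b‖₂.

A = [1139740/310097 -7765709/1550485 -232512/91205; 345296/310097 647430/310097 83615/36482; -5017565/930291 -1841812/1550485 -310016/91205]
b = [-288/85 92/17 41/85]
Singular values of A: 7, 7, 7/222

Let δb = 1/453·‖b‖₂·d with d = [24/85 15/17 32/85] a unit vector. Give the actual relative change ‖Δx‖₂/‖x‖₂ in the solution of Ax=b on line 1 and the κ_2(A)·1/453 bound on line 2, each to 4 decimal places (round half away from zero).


0.0035
0.4901

from the listed singular values, σ₁ = 7, σ_n = 7/222
κ = σ_max/σ_min = 7/(7/222) = 222.0000
bound on ‖Δx‖/‖x‖: κ·ε = 222.0000·1/453 = 0.4901
solve Ax = b  →  x = [-41.3541 -76.6282 92.2562]
‖b‖₂ = 6.4031 and ‖x‖₂ = 126.8592
with δb = [0.0040 0.0125 0.0053], A·Δx = δb → ‖Δx‖ = 0.4483
relative error = 0.0035
so the bound overstates the realised error by a factor of ≈ 138.6845 (computed from the unrounded values)


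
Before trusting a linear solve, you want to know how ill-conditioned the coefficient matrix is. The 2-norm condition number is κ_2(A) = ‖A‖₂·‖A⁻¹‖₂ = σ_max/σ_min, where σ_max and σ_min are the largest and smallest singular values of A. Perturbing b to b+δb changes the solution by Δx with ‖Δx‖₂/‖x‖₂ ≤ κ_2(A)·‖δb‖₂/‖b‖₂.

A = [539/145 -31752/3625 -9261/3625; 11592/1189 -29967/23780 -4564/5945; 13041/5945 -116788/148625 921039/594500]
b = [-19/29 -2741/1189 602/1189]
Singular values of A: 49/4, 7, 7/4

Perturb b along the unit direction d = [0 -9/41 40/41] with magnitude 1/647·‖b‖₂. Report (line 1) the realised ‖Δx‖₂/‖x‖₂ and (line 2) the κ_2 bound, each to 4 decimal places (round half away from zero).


0.0035
0.0108

largest singular value 49/4, smallest 7/4
κ_2(A) = (49/4) / (7/4) = 7.0000
κ_2(A)·‖δb‖/‖b‖ = 0.0108
solve Ax = b  →  x = [-0.2163 -0.1757 0.5440]
2-norm of b is 2.4495; of x, 0.6112
Δx = A⁻¹·δb where δb = 1/647·2.4495·d; ‖Δx‖ = 0.0022
dividing the unrounded norms, ‖Δx‖/‖x‖ = 0.0035
realised/bound (from unrounded values) ≈ 0.3271


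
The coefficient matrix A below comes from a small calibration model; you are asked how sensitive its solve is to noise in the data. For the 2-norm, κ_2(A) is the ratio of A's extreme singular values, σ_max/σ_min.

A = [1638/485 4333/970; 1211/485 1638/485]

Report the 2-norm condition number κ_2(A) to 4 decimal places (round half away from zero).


194.0000

M = AᵀA = [829913/47045 1106469/47045; 1106469/47045 5901413/188180]. tr(M)=1844213/37636, det(M)=2401/37636
λ_max, λ_min = (1844213/37636 ± √3400760133225/1416468496)/2 = 49, 49/37636
σ_max=√49=7, σ_min=√(49/37636)=(7/194) → κ = 194.0000


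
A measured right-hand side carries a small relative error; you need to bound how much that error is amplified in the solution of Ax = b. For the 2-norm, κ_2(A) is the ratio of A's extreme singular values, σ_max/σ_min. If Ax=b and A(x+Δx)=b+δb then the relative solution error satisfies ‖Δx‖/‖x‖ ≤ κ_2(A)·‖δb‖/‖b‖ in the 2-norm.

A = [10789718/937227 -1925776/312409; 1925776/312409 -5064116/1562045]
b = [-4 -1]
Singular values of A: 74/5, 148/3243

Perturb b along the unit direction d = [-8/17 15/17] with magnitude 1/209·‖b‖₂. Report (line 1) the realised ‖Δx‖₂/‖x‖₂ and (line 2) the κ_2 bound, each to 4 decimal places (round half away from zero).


largest singular value 74/5, smallest 148/3243
condition number: (74/5) ÷ (148/3243) = 324.3000
perturbation bound = 324.3000·1/209 = 1.5517
solve Ax = b  →  x = [10.0731 19.4614]
‖b‖₂ = 4.1231 and ‖x‖₂ = 21.9138
δb = ε·‖b‖·d = [-0.0093 0.0174]; solving A·Δx = δb gives ‖Δx‖ = 0.4323
realised ‖Δx‖/‖x‖ = 0.0197
realised/bound (from unrounded values) ≈ 0.0127

0.0197
1.5517


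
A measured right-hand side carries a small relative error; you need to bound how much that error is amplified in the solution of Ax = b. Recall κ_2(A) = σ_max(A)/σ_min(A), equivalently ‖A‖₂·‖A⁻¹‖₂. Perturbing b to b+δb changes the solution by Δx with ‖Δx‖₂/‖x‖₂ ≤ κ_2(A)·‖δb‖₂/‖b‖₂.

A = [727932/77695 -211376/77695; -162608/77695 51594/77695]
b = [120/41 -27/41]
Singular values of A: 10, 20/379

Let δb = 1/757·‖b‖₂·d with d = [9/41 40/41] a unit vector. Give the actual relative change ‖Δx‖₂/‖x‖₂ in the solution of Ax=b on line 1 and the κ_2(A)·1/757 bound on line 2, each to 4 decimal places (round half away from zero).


0.2503
0.2503

from the listed singular values, σ₁ = 10, σ_n = 20/379
κ = σ_max/σ_min = 10/(20/379) = 189.5000
worst-case relative error ≤ 189.5000 × 1/757 = 0.2503
solve Ax = b  →  x = [0.2880 -0.0840]
2-norm of b is 3.0000; of x, 0.3000
with δb = [0.0009 0.0039], A·Δx = δb → ‖Δx‖ = 0.0751
relative error = 0.2503
so the bound is sharp here: realised error equals the bound


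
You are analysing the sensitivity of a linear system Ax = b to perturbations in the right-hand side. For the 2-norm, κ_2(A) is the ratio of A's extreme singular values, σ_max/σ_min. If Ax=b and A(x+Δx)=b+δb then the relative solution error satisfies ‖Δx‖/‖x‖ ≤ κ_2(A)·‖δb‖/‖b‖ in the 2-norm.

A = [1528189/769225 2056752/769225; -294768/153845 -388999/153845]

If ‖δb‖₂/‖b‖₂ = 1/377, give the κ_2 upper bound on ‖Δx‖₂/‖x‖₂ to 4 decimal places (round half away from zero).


M = AᵀA = [5359769281/703575625 7145918208/703575625; 7145918208/703575625 9528221569/703575625]. tr(M)=595519634/28143025, det(M)=279841/28143025
eigenvalues of AᵀA: λ = (tr ± √(tr²−4·det))/2 = 529/25, 529/1125721
κ_2(A) = √(λ_max/λ_min) = √((529/25) / (529/1125721)) = 212.2000
perturbation bound = 212.2000·1/377 = 0.5629

0.5629


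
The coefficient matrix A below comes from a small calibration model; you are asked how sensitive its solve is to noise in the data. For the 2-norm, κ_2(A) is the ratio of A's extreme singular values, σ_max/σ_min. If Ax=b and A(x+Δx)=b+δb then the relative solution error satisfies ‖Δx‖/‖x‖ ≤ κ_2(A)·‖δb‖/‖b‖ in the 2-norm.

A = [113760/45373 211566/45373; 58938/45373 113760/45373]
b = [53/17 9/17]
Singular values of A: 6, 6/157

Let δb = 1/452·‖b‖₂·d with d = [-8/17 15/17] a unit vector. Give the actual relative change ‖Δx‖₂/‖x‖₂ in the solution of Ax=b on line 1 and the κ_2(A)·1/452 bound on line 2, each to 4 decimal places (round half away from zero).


largest singular value 6, smallest 6/157
condition number: 6 ÷ (6/157) = 157.0000
κ_2(A)·‖δb‖/‖b‖ = 0.3473
solve Ax = b  →  x = [23.3235 -11.8725]
‖b‖₂ = 3.1623 and ‖x‖₂ = 26.1714
with δb = [-0.0033 0.0062], A·Δx = δb → ‖Δx‖ = 0.1831
realised ‖Δx‖/‖x‖ = 0.0070
tightness: 0.0070 against a bound of 0.3473 (unrounded ratio ≈ 0.0201)

0.0070
0.3473


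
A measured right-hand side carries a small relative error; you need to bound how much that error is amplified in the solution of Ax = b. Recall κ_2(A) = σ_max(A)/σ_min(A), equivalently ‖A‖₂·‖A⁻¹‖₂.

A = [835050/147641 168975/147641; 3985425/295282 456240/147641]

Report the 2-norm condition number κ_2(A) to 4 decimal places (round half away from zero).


AᵀA = [110490215625/515925796 6214542750/128981449; 6214542750/128981449 1400636025/128981449]; tr = 69061725/306916, det = 1265625/306916
solving λ² − 69061725/306916·λ + 1265625/306916 = 0 gives λ = 225, 5625/306916
so κ_2 = √(225 / (5625/306916)) = 110.8000

110.8000


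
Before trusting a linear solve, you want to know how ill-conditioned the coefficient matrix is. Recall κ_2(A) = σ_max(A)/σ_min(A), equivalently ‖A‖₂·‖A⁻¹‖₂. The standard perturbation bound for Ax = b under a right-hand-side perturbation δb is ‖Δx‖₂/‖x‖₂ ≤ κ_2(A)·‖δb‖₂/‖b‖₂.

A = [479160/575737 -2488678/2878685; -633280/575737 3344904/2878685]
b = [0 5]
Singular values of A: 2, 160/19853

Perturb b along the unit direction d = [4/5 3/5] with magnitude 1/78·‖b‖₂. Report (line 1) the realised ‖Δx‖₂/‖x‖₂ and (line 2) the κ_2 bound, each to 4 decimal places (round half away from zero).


largest singular value 2, smallest 160/19853
κ = σ_max/σ_min = 2/(160/19853) = 248.1625
κ_2(A)·‖δb‖/‖b‖ = 3.1816
solve Ax = b  →  x = [268.1765 258.1681]
2-norm of b is 5.0000; of x, 372.2491
δb = ε·‖b‖·d = [0.0513 0.0385]; solving A·Δx = δb gives ‖Δx‖ = 7.9539
realised ‖Δx‖/‖x‖ = 0.0214
realised/bound (from unrounded values) ≈ 0.0067

0.0214
3.1816


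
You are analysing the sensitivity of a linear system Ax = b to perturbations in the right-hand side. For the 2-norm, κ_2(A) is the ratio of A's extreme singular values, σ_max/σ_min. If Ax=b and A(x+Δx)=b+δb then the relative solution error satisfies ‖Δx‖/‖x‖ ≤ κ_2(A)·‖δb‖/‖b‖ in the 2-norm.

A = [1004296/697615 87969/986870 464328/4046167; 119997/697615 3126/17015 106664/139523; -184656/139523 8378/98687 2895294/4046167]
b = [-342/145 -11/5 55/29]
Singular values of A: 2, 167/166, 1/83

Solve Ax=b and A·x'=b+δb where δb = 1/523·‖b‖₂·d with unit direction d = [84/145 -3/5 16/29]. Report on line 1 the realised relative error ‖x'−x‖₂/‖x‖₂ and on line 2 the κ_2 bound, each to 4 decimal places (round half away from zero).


0.0072
0.3174

σ_max = 2, σ_min = 1/83
κ = σ_max/σ_min = 2/(1/83) = 166.0000
perturbation bound = 166.0000·1/523 = 0.3174
solve Ax = b  →  x = [2.1102 -81.4120 16.2122]
‖b‖ = 3.7417, ‖x‖ = 83.0374
δb = ε·‖b‖·d = [0.0041 -0.0043 0.0039]; solving A·Δx = δb gives ‖Δx‖ = 0.5938
realised ‖Δx‖/‖x‖ = 0.0072
tightness: 0.0072 against a bound of 0.3174 (unrounded ratio ≈ 0.0225)


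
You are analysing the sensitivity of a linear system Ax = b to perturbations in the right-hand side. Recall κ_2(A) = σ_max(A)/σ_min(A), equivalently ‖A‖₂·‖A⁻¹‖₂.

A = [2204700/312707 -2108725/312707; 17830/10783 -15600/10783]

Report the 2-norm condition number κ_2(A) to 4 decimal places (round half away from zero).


AᵀA = [3050602900/58171129 -2904835500/58171129; -2904835500/58171129 2767035625/58171129]; tr = 6917525/69169, det = 62500/69169
char-poly roots: 100 and 625/69169
κ_2(A) = √(λ_max/λ_min) = √(100 / (625/69169)) = 105.2000

105.2000


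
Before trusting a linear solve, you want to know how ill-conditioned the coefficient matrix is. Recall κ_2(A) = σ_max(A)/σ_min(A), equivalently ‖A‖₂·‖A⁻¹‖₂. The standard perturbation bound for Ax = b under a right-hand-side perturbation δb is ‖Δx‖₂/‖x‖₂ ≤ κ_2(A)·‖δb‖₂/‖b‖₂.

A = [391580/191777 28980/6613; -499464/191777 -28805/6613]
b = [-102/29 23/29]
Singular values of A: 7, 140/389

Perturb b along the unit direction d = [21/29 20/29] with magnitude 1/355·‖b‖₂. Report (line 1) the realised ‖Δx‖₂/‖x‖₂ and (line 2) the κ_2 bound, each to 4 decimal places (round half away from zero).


largest singular value 7, smallest 140/389
κ = σ_max/σ_min = 7/(140/389) = 19.4500
worst-case relative error ≤ 19.4500 × 1/355 = 0.0548
solve Ax = b  →  x = [4.7017 -2.9933]
2-norm of b is 3.6056; of x, 5.5736
δb = ε·‖b‖·d = [0.0074 0.0070]; solving A·Δx = δb gives ‖Δx‖ = 0.0282
relative error = 0.0051
tightness: 0.0051 against a bound of 0.0548 (unrounded ratio ≈ 0.0924)

0.0051
0.0548


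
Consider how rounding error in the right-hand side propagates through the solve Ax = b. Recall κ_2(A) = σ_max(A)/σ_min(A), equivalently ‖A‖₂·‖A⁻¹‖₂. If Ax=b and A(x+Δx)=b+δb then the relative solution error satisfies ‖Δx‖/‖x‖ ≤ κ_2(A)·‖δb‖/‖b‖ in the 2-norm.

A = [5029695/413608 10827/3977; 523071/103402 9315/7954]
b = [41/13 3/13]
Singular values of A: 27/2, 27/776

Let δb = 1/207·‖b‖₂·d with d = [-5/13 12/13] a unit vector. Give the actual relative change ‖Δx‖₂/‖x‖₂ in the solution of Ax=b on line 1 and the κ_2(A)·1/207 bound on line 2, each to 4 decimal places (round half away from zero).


largest singular value 27/2, smallest 27/776
condition number: (27/2) ÷ (27/776) = 388.0000
perturbation bound = 388.0000·1/207 = 1.8744
solve Ax = b  →  x = [6.5257 -27.9910]
2-norm of b is 3.1623; of x, 28.7416
Δx = A⁻¹·δb where δb = 1/207·3.1623·d; ‖Δx‖ = 0.4391
dividing the unrounded norms, ‖Δx‖/‖x‖ = 0.0153
realised/bound (from unrounded values) ≈ 0.0081

0.0153
1.8744


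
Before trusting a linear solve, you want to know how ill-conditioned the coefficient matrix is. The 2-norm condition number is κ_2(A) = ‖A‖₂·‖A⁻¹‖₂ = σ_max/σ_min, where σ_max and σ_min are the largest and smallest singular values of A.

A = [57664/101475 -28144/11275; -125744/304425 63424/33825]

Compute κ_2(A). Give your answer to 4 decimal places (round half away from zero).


297.0000

form AᵀA = [1829511424/3706983225 -180649984/82377405; -180649984/82377405 446054656/45765225] with trace 4516352/441045 and determinant 65536/55130625
eigenvalues of AᵀA: λ = (tr ± √(tr²−4·det))/2 = 256/25, 256/2205225
κ_2(A) = √(λ_max/λ_min) = √((256/25) / (256/2205225)) = 297.0000


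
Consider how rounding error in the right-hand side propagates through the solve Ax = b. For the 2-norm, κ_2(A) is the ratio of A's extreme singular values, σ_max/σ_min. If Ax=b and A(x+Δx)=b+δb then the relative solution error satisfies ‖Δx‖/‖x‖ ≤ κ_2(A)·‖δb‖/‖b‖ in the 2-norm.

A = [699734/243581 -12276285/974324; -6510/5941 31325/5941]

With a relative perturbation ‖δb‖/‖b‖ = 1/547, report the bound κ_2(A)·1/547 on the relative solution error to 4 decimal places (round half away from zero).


0.2673

AᵀA = [3318749224/351075169 -29471392755/702150338; -29471392755/702150338 1047923223025/5617202704]; tr = 654981089/3341584, det = 1500625/835396
λ_max, λ_min = (654981089/3341584 ± √428919995515785921/11166183629056)/2 = 196, 30625/3341584
κ_2(A) = √(λ_max/λ_min) = √(196 / (30625/3341584)) = 146.2400
bound on ‖Δx‖/‖x‖: κ·ε = 146.2400·1/547 = 0.2673


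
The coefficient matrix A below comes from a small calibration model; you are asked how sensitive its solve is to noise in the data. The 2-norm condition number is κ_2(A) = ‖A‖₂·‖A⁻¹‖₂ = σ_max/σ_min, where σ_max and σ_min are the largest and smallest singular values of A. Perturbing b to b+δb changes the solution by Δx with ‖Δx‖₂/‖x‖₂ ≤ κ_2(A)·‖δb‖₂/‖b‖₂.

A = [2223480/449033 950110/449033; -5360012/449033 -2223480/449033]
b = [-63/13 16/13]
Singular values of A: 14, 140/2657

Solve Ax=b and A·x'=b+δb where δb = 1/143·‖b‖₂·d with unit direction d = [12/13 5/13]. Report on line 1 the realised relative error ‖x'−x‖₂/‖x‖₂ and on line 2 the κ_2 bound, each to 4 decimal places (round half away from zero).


from the listed singular values, σ₁ = 14, σ_n = 140/2657
κ_2(A) = 14 / (140/2657) = 265.7000
perturbation bound = 265.7000·1/143 = 1.8580
solve Ax = b  →  x = [29.0000 -70.1571]
2-norm of b is 5.0000; of x, 75.9146
Δx = A⁻¹·δb where δb = 1/143·5.0000·d; ‖Δx‖ = 0.6636
realised ‖Δx‖/‖x‖ = 0.0087
so the bound overstates the realised error by a factor of ≈ 212.5608 (computed from the unrounded values)

0.0087
1.8580


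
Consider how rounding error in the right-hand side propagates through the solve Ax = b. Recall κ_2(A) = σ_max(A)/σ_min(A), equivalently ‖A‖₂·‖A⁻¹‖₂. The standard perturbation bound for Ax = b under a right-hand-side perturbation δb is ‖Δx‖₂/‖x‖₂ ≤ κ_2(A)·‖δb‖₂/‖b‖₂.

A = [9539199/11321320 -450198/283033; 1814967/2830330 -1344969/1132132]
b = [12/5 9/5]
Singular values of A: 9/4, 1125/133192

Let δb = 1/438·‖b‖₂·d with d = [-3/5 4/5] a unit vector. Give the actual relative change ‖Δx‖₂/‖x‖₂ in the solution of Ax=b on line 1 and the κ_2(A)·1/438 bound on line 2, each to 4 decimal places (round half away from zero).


σ_max = 9/4, σ_min = 1125/133192
condition number: (9/4) ÷ (1125/133192) = 266.3840
perturbation bound = 266.3840·1/438 = 0.6082
solve Ax = b  →  x = [0.6275 -1.1765]
‖b‖₂ = 3.0000 and ‖x‖₂ = 1.3333
δb = ε·‖b‖·d = [-0.0041 0.0055]; solving A·Δx = δb gives ‖Δx‖ = 0.8109
relative error = 0.6082
so the bound is sharp here: realised error equals the bound

0.6082
0.6082


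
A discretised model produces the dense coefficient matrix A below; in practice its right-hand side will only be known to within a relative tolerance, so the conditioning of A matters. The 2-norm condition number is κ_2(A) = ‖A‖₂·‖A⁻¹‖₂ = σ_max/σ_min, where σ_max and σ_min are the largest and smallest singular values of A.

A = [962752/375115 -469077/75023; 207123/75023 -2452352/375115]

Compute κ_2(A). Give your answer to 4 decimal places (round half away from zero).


AᵀA = [2377395769/167314225 -228191040/6692569; -228191040/6692569 13691868169/167314225]; tr = 95084402/990025, det = 5764801/24750625
solving λ² − 95084402/990025·λ + 5764801/24750625 = 0 gives λ = 2401/25, 2401/990025
so κ_2 = √((2401/25) / (2401/990025)) = 199.0000

199.0000


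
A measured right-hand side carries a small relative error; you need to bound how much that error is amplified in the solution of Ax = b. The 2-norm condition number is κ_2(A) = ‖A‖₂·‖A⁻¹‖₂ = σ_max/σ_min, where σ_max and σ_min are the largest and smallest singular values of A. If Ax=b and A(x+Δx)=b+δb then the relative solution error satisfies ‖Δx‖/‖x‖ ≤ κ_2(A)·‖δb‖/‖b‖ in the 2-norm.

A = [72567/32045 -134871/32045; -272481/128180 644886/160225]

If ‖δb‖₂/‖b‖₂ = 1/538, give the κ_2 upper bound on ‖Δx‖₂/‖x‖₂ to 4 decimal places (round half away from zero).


AᵀA = [37693557/3907280 -220845933/12210250; -220845933/12210250 1035234981/30525625]; tr = 73617489/1690000, det = 1185921/42250000
char-poly roots: 1089/25 and 1089/1690000
so κ_2 = √((1089/25) / (1089/1690000)) = 260.0000
worst-case relative error ≤ 260.0000 × 1/538 = 0.4833

0.4833


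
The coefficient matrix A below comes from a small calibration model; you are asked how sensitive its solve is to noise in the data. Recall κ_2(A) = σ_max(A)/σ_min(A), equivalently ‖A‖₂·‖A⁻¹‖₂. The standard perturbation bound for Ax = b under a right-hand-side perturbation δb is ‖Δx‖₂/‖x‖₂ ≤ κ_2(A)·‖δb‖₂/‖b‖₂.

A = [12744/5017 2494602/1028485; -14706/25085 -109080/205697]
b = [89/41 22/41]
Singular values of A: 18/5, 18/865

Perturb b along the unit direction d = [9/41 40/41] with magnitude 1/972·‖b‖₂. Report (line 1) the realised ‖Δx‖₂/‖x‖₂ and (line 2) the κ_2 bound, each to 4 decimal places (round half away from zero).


0.0023
0.1780

from the listed singular values, σ₁ = 18/5, σ_n = 18/865
κ_2(A) = (18/5) / (18/865) = 173.0000
bound on ‖Δx‖/‖x‖: κ·ε = 173.0000·1/972 = 0.1780
solve Ax = b  →  x = [-32.7395 35.1820]
‖b‖ = 2.2361, ‖x‖ = 48.0588
with δb = [0.0005 0.0022], A·Δx = δb → ‖Δx‖ = 0.1106
dividing the unrounded norms, ‖Δx‖/‖x‖ = 0.0023
realised/bound (from unrounded values) ≈ 0.0129


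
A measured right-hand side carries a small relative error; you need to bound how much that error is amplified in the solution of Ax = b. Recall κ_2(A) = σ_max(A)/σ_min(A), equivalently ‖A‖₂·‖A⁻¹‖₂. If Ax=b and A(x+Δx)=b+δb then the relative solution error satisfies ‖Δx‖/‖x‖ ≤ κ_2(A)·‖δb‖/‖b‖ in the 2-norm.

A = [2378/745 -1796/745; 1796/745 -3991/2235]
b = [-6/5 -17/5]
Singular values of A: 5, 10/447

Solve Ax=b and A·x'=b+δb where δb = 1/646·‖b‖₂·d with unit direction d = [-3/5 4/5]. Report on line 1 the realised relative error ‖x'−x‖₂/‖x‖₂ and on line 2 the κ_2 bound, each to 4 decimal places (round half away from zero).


largest singular value 5, smallest 10/447
κ_2(A) = 5 / (10/447) = 223.5000
κ_2(A)·‖δb‖/‖b‖ = 0.3460
solve Ax = b  →  x = [-54.1200 -71.1600]
2-norm of b is 3.6056; of x, 89.4020
δb = ε·‖b‖·d = [-0.0033 0.0045]; solving A·Δx = δb gives ‖Δx‖ = 0.2495
dividing the unrounded norms, ‖Δx‖/‖x‖ = 0.0028
so the bound overstates the realised error by a factor of ≈ 123.9783 (computed from the unrounded values)

0.0028
0.3460


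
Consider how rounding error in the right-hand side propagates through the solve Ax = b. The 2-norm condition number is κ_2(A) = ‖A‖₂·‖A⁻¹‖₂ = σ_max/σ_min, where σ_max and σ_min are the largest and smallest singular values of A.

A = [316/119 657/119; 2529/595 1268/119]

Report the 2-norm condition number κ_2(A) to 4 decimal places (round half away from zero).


35.0000

M = AᵀA = [30769/1225 14688/245; 14688/245 7057/49]. tr(M)=207194/1225, det(M)=28561/1225
char-poly roots: 169 and 169/1225
κ_2(A) = √(λ_max/λ_min) = √(169 / (169/1225)) = 35.0000


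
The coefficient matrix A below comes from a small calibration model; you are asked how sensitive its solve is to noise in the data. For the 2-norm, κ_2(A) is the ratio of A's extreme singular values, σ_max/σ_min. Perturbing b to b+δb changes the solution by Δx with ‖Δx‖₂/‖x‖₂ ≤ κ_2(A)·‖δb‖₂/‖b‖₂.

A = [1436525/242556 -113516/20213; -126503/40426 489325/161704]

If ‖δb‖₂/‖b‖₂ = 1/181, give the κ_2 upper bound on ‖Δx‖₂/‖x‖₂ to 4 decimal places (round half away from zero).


1.3591

form AᵀA = [9133952941/203575824 -2899576225/67858608; -2899576225/67858608 3682129481/90478144] with trace 82847773/968256 and determinant 1874161/15492096
eigenvalues of AᵀA: λ = (tr ± √(tr²−4·det))/2 = 1369/16, 1369/968256
so κ_2 = √((1369/16) / (1369/968256)) = 246.0000
κ_2(A)·‖δb‖/‖b‖ = 1.3591


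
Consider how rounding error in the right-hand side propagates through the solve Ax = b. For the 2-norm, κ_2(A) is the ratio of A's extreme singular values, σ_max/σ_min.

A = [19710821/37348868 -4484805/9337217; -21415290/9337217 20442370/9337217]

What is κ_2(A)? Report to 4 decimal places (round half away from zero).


AᵀA = [4596282449161/829826258704 -1094298819705/207456564676; -1094298819705/207456564676 260561550925/51864141169]; tr = 10422434321/986713744, det = 714025/246678436
solving λ² − 10422434321/986713744·λ + 714025/246678436 = 0 gives λ = 169/16, 16900/61669609
κ = σ_max/σ_min = (13/4)/(130/7853) = 196.3250

196.3250


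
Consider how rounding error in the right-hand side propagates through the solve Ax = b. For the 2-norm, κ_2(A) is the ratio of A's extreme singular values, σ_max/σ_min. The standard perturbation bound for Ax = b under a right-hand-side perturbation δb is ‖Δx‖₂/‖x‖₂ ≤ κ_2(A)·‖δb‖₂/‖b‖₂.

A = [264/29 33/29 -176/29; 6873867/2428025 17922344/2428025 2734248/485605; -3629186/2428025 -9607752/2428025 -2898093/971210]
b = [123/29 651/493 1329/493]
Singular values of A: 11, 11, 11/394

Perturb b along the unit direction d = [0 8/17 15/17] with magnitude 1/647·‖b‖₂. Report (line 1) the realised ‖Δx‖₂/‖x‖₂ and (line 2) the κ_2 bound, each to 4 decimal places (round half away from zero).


from the listed singular values, σ₁ = 11, σ_n = 11/394
condition number: 11 ÷ (11/394) = 394.0000
κ_2(A)·‖δb‖/‖b‖ = 0.6090
solve Ax = b  →  x = [51.8945 -68.7382 64.2545]
‖b‖₂ = 5.1962 and ‖x‖₂ = 107.4552
re-solving with b+δb shifts x by Δx of norm 0.2877
dividing the unrounded norms, ‖Δx‖/‖x‖ = 0.0027
so the bound overstates the realised error by a factor of ≈ 227.4775 (computed from the unrounded values)

0.0027
0.6090


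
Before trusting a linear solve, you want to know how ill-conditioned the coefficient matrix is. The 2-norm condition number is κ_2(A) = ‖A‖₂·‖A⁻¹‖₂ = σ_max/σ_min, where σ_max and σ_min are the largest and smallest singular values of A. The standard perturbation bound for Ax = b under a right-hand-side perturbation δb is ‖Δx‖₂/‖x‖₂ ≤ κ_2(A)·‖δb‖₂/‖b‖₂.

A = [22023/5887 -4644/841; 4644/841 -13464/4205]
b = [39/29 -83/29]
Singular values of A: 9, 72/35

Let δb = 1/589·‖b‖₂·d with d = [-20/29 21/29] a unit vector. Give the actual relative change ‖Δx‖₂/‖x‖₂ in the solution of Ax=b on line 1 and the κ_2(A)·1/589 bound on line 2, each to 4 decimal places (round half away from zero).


from the listed singular values, σ₁ = 9, σ_n = 72/35
κ = σ_max/σ_min = 9/(72/35) = 4.3750
κ_2(A)·‖δb‖/‖b‖ = 0.0074
solve Ax = b  →  x = [-1.0862 -0.9794]
‖b‖ = 3.1623, ‖x‖ = 1.4626
with δb = [-0.0037 0.0039], A·Δx = δb → ‖Δx‖ = 0.0026
relative error = 0.0018
realised/bound (from unrounded values) ≈ 0.2402

0.0018
0.0074


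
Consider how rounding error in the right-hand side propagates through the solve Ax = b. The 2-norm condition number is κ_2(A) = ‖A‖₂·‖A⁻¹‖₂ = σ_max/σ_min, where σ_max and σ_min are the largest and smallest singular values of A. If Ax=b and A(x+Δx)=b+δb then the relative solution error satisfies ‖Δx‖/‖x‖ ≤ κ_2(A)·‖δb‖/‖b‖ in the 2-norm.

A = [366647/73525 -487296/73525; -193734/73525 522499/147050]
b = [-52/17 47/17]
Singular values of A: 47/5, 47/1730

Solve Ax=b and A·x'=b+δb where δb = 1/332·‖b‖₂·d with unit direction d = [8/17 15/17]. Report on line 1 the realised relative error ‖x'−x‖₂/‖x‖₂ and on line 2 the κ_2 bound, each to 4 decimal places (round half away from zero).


0.0124
1.0422

from the listed singular values, σ₁ = 47/5, σ_n = 47/1730
condition number: (47/5) ÷ (47/1730) = 346.0000
κ_2(A)·‖δb‖/‖b‖ = 1.0422
solve Ax = b  →  x = [29.1915 22.4255]
2-norm of b is 4.1231; of x, 36.8110
re-solving with b+δb shifts x by Δx of norm 0.4571
dividing the unrounded norms, ‖Δx‖/‖x‖ = 0.0124
realised/bound (from unrounded values) ≈ 0.0119


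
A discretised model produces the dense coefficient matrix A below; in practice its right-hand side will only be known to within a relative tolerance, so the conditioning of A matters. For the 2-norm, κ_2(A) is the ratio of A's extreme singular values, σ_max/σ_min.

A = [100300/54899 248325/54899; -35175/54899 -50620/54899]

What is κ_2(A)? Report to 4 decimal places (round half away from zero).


20.6000

form AᵀA = [6720625/1792921 15876000/1792921; 15876000/1792921 38208025/1792921] with trace 265850/10609 and determinant 15625/10609
solving λ² − 265850/10609·λ + 15625/10609 = 0 gives λ = 25, 625/10609
so κ_2 = √(25 / (625/10609)) = 20.6000


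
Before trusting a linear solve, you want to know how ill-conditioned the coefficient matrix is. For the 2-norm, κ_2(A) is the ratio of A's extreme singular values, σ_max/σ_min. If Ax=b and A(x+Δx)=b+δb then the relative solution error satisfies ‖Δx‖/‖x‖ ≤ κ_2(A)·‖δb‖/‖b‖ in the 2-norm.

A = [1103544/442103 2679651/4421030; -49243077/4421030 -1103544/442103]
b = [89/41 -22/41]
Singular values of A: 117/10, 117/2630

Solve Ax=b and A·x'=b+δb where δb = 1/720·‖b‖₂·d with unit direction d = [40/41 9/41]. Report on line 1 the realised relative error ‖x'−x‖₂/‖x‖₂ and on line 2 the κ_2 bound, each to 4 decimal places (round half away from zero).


0.0016
0.3653

σ_max = 117/10, σ_min = 117/2630
κ_2(A) = (117/10) / (117/2630) = 263.0000
κ_2(A)·‖δb‖/‖b‖ = 0.3653
solve Ax = b  →  x = [-9.7853 43.8795]
‖b‖ = 2.2361, ‖x‖ = 44.9573
with δb = [0.0030 0.0007], A·Δx = δb → ‖Δx‖ = 0.0698
realised ‖Δx‖/‖x‖ = 0.0016
tightness: 0.0016 against a bound of 0.3653 (unrounded ratio ≈ 0.0043)
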